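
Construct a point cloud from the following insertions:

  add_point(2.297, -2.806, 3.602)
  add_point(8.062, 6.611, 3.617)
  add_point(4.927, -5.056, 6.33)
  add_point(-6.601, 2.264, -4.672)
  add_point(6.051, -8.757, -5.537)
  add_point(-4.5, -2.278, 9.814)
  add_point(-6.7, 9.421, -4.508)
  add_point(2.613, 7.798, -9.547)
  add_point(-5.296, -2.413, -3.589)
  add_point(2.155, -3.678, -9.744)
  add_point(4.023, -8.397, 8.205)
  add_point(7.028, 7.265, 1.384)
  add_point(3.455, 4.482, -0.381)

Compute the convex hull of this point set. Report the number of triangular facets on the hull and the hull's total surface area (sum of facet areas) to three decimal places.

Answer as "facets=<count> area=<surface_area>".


facets=16 area=950.305

Points on the hull: [1, 3, 4, 5, 6, 7, 8, 9, 10, 11] (10 of 13).

Area of each hull facet:
  f1: (p5, p1, p6) → 130.5687
  f2: (p7, p4, p1) → 115.5501
  f3: (p10, p4, p1) → 107.6688
  f4: (p10, p5, p1) → 82.2883
  f5: (p10, p8, p4) → 87.5406
  f6: (p10, p8, p5) → 70.8350
  f7: (p11, p1, p6) → 12.7454
  f8: (p11, p7, p6) → 62.8687
  f9: (p11, p7, p1) → 3.2806
  f10: (p9, p7, p4) → 34.0673
  f11: (p9, p8, p4) → 37.0227
  f12: (p9, p7, p6) → 61.0455
  f13: (p3, p9, p6) → 35.7160
  f14: (p3, p9, p8) → 23.8263
  f15: (p3, p5, p6) → 52.7251
  f16: (p3, p8, p5) → 32.5561
Σ area = 950.305

Euler: V−E+F = 10−24+16 = 2.


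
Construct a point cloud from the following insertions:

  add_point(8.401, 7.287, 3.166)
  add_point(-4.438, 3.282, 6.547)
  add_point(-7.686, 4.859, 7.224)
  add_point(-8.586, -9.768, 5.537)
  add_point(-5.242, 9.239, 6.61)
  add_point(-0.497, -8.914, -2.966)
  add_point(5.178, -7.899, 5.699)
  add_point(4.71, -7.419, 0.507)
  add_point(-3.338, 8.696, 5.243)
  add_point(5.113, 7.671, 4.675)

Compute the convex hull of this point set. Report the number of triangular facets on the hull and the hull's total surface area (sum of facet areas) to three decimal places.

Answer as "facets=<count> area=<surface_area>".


Extreme-point indices: [0, 2, 3, 4, 5, 6, 7, 8, 9] — 9 of 10 on the boundary.

Per-facet area ½‖(b−a)×(c−a)‖:
  f1: (p7, p5, p0) → 42.6272
  f2: (p6, p7, p0) → 40.0699
  f3: (p6, p5, p3) → 59.7369
  f4: (p6, p7, p5) → 13.6453
  f5: (p8, p4, p0) → 6.3343
  f6: (p8, p5, p0) → 111.6972
  f7: (p8, p5, p4) → 19.6589
  f8: (p2, p6, p3) → 100.4872
  f9: (p2, p6, p4) → 44.4090
  f10: (p2, p5, p3) → 86.7477
  f11: (p2, p5, p4) → 43.2512
  f12: (p9, p4, p0) → 4.7391
  f13: (p9, p6, p0) → 28.2885
  f14: (p9, p6, p4) → 82.2854
Σ area = 683.978

Euler: V−E+F = 9−21+14 = 2.

facets=14 area=683.978


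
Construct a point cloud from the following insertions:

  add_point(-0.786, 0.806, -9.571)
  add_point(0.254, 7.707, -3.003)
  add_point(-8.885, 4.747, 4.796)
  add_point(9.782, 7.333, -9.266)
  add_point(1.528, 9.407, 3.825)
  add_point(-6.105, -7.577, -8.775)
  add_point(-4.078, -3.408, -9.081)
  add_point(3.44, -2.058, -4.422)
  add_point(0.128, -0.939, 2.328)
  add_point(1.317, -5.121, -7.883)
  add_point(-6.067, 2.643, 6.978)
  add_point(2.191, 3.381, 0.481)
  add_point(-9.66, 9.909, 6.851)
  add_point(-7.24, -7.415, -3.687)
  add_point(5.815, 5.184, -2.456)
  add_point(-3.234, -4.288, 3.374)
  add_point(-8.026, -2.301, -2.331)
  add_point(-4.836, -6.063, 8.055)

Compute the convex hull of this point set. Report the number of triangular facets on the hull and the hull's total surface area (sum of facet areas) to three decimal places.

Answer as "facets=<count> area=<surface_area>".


facets=24 area=936.423

Hull vertices (14/18): indices [0, 1, 2, 3, 4, 5, 6, 7, 9, 12, 13, 14, 16, 17].

Facet areas (half cross-product norm):
  f1: (p4, p3, p12) → 61.4860
  f2: (p4, p17, p12) → 92.5401
  f3: (p0, p5, p3) → 27.6733
  f4: (p13, p17, p5) → 13.0549
  f5: (p9, p5, p3) → 37.6185
  f6: (p9, p17, p5) → 65.1656
  f7: (p14, p4, p3) → 24.8903
  f8: (p14, p4, p17) → 74.8235
  f9: (p1, p3, p12) → 18.7854
  f10: (p1, p0, p12) → 58.1927
  f11: (p1, p0, p3) → 51.9865
  f12: (p6, p5, p12) → 45.9121
  f13: (p6, p0, p12) → 55.7567
  f14: (p6, p0, p5) → 2.6185
  f15: (p16, p5, p12) → 17.2110
  f16: (p16, p13, p12) → 15.4168
  f17: (p16, p13, p5) → 13.2659
  f18: (p2, p17, p12) → 21.2038
  f19: (p2, p13, p12) → 9.5443
  f20: (p2, p13, p17) → 70.3848
  f21: (p7, p9, p3) → 28.6369
  f22: (p7, p9, p17) → 38.8442
  f23: (p7, p14, p3) → 31.6216
  f24: (p7, p14, p17) → 59.7896
Σ area = 936.423

Euler: V−E+F = 14−36+24 = 2.


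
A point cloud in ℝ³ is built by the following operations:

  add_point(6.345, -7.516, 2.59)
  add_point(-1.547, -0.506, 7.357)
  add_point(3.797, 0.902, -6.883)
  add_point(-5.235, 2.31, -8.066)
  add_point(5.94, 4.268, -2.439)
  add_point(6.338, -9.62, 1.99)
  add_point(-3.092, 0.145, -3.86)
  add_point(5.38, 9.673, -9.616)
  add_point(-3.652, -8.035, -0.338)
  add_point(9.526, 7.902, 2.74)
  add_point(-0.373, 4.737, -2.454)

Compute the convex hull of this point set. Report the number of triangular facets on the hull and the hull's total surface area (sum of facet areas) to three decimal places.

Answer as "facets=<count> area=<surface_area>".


9 of the 11 inputs are extreme points: [0, 1, 2, 3, 5, 7, 8, 9, 10].

Facet areas (half cross-product norm):
  f1: (p7, p5, p9) → 117.1494
  f2: (p8, p1, p3) → 70.9539
  f3: (p8, p1, p5) → 55.3034
  f4: (p0, p5, p9) → 5.6311
  f5: (p0, p1, p9) → 81.0019
  f6: (p0, p1, p5) → 9.1379
  f7: (p2, p7, p3) → 42.9586
  f8: (p2, p7, p5) → 33.0337
  f9: (p2, p8, p3) → 56.8652
  f10: (p2, p8, p5) → 65.5191
  f11: (p10, p1, p9) → 63.9775
  f12: (p10, p7, p9) → 57.9422
  f13: (p10, p1, p3) → 39.6673
  f14: (p10, p7, p3) → 40.7327
Σ area = 739.874

Euler: V−E+F = 9−21+14 = 2.

facets=14 area=739.874


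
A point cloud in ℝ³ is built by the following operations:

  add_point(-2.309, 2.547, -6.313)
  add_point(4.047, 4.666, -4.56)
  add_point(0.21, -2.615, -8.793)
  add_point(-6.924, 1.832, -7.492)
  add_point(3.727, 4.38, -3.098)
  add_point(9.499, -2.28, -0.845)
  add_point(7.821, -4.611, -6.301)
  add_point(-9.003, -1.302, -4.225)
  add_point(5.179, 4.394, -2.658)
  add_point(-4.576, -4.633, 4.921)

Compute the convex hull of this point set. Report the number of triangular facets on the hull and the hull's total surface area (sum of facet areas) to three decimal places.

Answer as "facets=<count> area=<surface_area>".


Hull vertices (9/10): indices [1, 2, 3, 4, 5, 6, 7, 8, 9].

Area of each hull facet:
  f1: (p2, p9, p7) → 55.4009
  f2: (p3, p2, p7) → 21.0320
  f3: (p3, p2, p1) → 39.0115
  f4: (p3, p4, p1) → 8.9169
  f5: (p3, p9, p7) → 21.6190
  f6: (p3, p4, p9) → 77.5622
  f7: (p6, p1, p5) → 28.7836
  f8: (p6, p2, p1) → 36.0515
  f9: (p6, p9, p5) → 47.4350
  f10: (p6, p2, p9) → 60.5113
  f11: (p8, p9, p5) → 60.3133
  f12: (p8, p4, p9) → 10.2331
  f13: (p8, p1, p5) → 7.5426
  f14: (p8, p4, p1) → 1.1526
Σ area = 475.566

Euler characteristic 9−21+14 = 2 ✓

facets=14 area=475.566


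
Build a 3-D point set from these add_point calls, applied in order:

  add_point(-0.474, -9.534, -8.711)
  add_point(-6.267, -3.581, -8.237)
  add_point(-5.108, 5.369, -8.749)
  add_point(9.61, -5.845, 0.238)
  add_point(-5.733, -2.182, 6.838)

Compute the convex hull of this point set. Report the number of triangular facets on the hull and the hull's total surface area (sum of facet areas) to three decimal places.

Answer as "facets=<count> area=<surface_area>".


facets=6 area=523.961

Points on the hull: [0, 1, 2, 3, 4] (5 of 5).

Per-facet area ½‖(b−a)×(c−a)‖:
  f1: (p4, p2, p1) → 68.4149
  f2: (p4, p2, p3) → 141.9770
  f3: (p0, p2, p1) → 29.6234
  f4: (p0, p2, p3) → 109.0037
  f5: (p0, p4, p1) → 62.7156
  f6: (p0, p4, p3) → 112.2263
Σ area = 523.961

Euler characteristic 5−9+6 = 2 ✓


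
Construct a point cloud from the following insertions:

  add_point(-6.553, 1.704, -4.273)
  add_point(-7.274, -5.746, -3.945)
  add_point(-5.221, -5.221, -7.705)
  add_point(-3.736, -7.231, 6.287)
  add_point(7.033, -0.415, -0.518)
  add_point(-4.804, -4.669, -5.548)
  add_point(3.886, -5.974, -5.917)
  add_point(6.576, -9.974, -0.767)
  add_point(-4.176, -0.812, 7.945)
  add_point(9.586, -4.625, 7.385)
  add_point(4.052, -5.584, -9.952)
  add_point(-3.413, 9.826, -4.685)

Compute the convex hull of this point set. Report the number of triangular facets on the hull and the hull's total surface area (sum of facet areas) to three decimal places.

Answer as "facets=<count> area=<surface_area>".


Hull vertices (10/12): indices [0, 1, 2, 3, 4, 7, 8, 9, 10, 11].

Per-facet area ½‖(b−a)×(c−a)‖:
  f1: (p8, p11, p9) → 117.5636
  f2: (p7, p10, p9) → 44.6506
  f3: (p2, p10, p11) → 73.7410
  f4: (p2, p7, p1) → 31.1886
  f5: (p2, p7, p10) → 50.0256
  f6: (p4, p11, p9) → 48.7556
  f7: (p4, p10, p9) → 42.2916
  f8: (p4, p10, p11) → 84.4423
  f9: (p0, p8, p1) → 46.3921
  f10: (p0, p8, p11) → 54.6145
  f11: (p0, p2, p1) → 15.8248
  f12: (p0, p2, p11) → 22.9628
  f13: (p3, p8, p9) → 44.7966
  f14: (p3, p7, p9) → 61.9375
  f15: (p3, p8, p1) → 36.1844
  f16: (p3, p7, p1) → 68.0793
Σ area = 843.451

Check V−E+F: 10 − 24 + 16 = 2.

facets=16 area=843.451


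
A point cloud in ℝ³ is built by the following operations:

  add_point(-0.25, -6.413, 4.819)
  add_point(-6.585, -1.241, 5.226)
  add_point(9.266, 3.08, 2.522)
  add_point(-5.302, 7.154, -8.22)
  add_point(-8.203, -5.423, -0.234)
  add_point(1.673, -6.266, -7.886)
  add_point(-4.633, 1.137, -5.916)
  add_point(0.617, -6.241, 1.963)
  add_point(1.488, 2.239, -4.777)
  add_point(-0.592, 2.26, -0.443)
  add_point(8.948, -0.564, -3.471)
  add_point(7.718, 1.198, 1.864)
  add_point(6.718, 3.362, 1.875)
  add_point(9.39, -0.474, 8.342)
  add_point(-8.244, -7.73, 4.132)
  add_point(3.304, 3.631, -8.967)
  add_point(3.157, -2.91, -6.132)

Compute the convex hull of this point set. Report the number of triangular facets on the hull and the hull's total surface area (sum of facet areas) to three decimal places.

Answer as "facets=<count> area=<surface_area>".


facets=20 area=809.270

12 of the 17 inputs are extreme points: [0, 1, 2, 3, 4, 5, 7, 10, 12, 13, 14, 15].

Area of each hull facet:
  f1: (p5, p15, p3) → 45.9815
  f2: (p1, p13, p14) → 52.4658
  f3: (p2, p15, p3) → 56.1536
  f4: (p0, p13, p14) → 20.4571
  f5: (p0, p5, p14) → 52.1309
  f6: (p4, p5, p14) → 26.4956
  f7: (p4, p5, p3) → 86.3951
  f8: (p4, p1, p14) → 15.9516
  f9: (p4, p1, p3) → 53.1803
  f10: (p12, p1, p3) → 103.4449
  f11: (p12, p2, p3) → 9.5069
  f12: (p12, p1, p13) → 57.7034
  f13: (p12, p2, p13) → 8.6507
  f14: (p10, p5, p15) → 40.7562
  f15: (p10, p2, p15) → 29.7855
  f16: (p10, p5, p13) → 53.7149
  f17: (p10, p2, p13) → 21.2755
  f18: (p7, p5, p13) → 54.5967
  f19: (p7, p0, p13) → 17.7224
  f20: (p7, p0, p5) → 2.9010
Σ area = 809.270

Check V−E+F: 12 − 30 + 20 = 2.


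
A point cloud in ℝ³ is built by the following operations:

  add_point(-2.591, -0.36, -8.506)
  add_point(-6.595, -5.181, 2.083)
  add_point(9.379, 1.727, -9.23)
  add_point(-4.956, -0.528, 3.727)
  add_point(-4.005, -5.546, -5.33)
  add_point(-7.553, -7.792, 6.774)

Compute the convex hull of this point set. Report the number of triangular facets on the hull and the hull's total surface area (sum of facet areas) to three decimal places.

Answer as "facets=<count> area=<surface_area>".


6 of the 6 inputs are extreme points: [0, 1, 2, 3, 4, 5].

Area of each hull facet:
  f1: (p3, p2, p5) → 65.8987
  f2: (p3, p1, p5) → 13.8572
  f3: (p3, p0, p2) → 73.4797
  f4: (p3, p1, p0) → 31.4625
  f5: (p4, p2, p5) → 84.0454
  f6: (p4, p0, p2) → 34.9018
  f7: (p4, p1, p5) → 11.4007
  f8: (p4, p1, p0) → 21.0240
Σ area = 336.070

Check V−E+F: 6 − 12 + 8 = 2.

facets=8 area=336.070


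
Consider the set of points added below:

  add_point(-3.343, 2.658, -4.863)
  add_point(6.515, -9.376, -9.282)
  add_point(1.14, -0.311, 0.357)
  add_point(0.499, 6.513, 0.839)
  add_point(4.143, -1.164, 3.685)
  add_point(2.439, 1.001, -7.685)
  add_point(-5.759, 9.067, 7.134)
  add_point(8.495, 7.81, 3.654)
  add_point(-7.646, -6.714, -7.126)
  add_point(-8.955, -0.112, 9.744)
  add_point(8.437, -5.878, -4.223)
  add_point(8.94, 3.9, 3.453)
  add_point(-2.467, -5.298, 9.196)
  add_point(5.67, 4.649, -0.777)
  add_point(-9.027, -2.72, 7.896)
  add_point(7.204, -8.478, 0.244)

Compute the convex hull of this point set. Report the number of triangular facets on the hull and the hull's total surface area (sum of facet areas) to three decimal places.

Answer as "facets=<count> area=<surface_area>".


facets=22 area=1077.578

Points on the hull: [0, 1, 3, 5, 6, 7, 8, 9, 10, 11, 12, 14, 15] (13 of 16).

Per-facet area ½‖(b−a)×(c−a)‖:
  f1: (p15, p8, p1) → 69.5713
  f2: (p9, p8, p14) → 16.1194
  f3: (p9, p8, p6) → 91.1849
  f4: (p10, p15, p11) → 32.7956
  f5: (p10, p15, p1) → 16.1897
  f6: (p7, p10, p11) → 14.4824
  f7: (p7, p10, p1) → 25.6918
  f8: (p12, p15, p11) → 83.6246
  f9: (p12, p7, p11) → 27.2117
  f10: (p12, p9, p14) → 11.2948
  f11: (p12, p9, p6) → 39.9081
  f12: (p12, p7, p6) → 105.6907
  f13: (p12, p8, p14) → 55.9229
  f14: (p12, p15, p8) → 105.0612
  f15: (p0, p8, p6) → 61.9923
  f16: (p3, p7, p6) → 36.8536
  f17: (p3, p0, p6) → 34.7496
  f18: (p5, p7, p1) → 75.3917
  f19: (p5, p3, p7) → 43.6185
  f20: (p5, p3, p0) → 26.1850
  f21: (p5, p8, p1) → 68.9970
  f22: (p5, p0, p8) → 35.0416
Σ area = 1077.578

Euler: V−E+F = 13−33+22 = 2.


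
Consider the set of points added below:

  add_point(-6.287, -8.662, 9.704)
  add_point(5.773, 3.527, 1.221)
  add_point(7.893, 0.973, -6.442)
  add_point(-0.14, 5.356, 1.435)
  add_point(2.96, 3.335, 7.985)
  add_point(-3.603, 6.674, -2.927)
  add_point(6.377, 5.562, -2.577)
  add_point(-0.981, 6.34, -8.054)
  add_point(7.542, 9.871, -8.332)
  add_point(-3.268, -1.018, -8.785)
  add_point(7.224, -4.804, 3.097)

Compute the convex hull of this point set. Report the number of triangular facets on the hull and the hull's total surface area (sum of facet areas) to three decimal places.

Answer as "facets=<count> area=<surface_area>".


facets=14 area=798.779

9 of the 11 inputs are extreme points: [0, 1, 2, 4, 5, 7, 8, 9, 10].

Triangle areas on the boundary:
  f1: (p9, p8, p2) → 52.4846
  f2: (p10, p8, p2) → 37.2658
  f3: (p10, p4, p0) → 75.3171
  f4: (p10, p9, p0) → 124.1620
  f5: (p10, p9, p2) → 64.6458
  f6: (p5, p4, p8) → 84.1822
  f7: (p5, p9, p0) → 94.5572
  f8: (p5, p4, p0) → 100.3347
  f9: (p1, p4, p8) → 23.5371
  f10: (p1, p10, p8) → 36.9108
  f11: (p1, p10, p4) → 31.3251
  f12: (p7, p9, p8) → 27.6303
  f13: (p7, p5, p8) → 24.1036
  f14: (p7, p5, p9) → 22.3223
Σ area = 798.779

Check V−E+F: 9 − 21 + 14 = 2.


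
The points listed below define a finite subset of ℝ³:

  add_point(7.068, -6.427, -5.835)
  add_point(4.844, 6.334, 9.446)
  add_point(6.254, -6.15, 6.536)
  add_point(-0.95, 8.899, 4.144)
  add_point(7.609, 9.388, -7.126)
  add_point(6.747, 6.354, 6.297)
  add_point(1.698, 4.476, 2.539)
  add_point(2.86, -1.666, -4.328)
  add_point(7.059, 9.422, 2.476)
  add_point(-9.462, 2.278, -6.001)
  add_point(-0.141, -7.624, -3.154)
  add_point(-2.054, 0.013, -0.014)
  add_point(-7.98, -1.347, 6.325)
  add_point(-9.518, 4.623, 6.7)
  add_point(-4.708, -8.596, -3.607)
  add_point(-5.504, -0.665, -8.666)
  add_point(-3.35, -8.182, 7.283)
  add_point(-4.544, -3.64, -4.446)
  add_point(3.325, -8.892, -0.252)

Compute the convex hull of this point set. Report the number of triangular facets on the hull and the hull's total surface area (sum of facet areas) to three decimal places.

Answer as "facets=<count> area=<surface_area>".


facets=24 area=1187.979

Extreme-point indices: [0, 1, 2, 3, 4, 5, 8, 9, 12, 13, 14, 15, 16, 18] — 14 of 19 on the boundary.

Area of each hull facet:
  f1: (p3, p1, p13) → 38.9678
  f2: (p16, p1, p13) → 98.9888
  f3: (p9, p15, p4) → 45.6166
  f4: (p9, p3, p13) → 62.9702
  f5: (p9, p3, p4) → 103.0674
  f6: (p0, p15, p4) → 103.0660
  f7: (p8, p3, p4) → 38.0783
  f8: (p8, p3, p1) → 28.6152
  f9: (p8, p5, p1) → 6.4310
  f10: (p8, p0, p4) → 76.1077
  f11: (p8, p0, p5) → 43.1193
  f12: (p2, p16, p18) → 36.0779
  f13: (p2, p16, p1) → 63.2967
  f14: (p2, p5, p1) → 23.0052
  f15: (p2, p0, p18) → 26.3619
  f16: (p2, p0, p5) → 77.6045
  f17: (p14, p16, p18) → 41.5675
  f18: (p14, p0, p18) → 30.7264
  f19: (p14, p0, p15) → 56.6936
  f20: (p14, p9, p15) → 25.6514
  f21: (p12, p9, p13) → 38.7567
  f22: (p12, p14, p9) → 68.4572
  f23: (p12, p16, p13) → 9.6475
  f24: (p12, p14, p16) → 45.1045
Σ area = 1187.979

Euler characteristic 14−36+24 = 2 ✓


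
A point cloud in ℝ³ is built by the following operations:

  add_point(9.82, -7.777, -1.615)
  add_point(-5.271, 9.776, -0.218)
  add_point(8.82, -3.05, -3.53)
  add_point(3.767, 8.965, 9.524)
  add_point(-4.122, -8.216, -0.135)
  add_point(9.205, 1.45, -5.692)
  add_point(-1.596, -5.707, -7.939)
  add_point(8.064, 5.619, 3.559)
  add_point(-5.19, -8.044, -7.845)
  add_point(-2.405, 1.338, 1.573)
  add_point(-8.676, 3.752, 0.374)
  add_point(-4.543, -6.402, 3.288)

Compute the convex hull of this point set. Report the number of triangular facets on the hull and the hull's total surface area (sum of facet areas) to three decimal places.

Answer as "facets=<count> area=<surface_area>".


facets=16 area=917.338

Hull vertices (10/12): indices [0, 1, 3, 4, 5, 6, 7, 8, 10, 11].

Area of each hull facet:
  f1: (p11, p3, p10) → 91.5968
  f2: (p11, p3, p0) → 137.2311
  f3: (p11, p4, p0) → 26.8560
  f4: (p1, p3, p10) → 45.1232
  f5: (p7, p3, p0) → 41.0120
  f6: (p7, p5, p0) → 51.5924
  f7: (p7, p1, p3) → 53.1265
  f8: (p7, p1, p5) → 73.8643
  f9: (p8, p11, p10) → 63.2640
  f10: (p8, p11, p4) → 8.1168
  f11: (p8, p1, p10) → 43.6026
  f12: (p8, p4, p0) → 54.5780
  f13: (p6, p1, p5) → 107.5575
  f14: (p6, p8, p1) → 36.2534
  f15: (p6, p5, p0) → 61.5214
  f16: (p6, p8, p0) → 22.0415
Σ area = 917.338

Euler characteristic 10−24+16 = 2 ✓


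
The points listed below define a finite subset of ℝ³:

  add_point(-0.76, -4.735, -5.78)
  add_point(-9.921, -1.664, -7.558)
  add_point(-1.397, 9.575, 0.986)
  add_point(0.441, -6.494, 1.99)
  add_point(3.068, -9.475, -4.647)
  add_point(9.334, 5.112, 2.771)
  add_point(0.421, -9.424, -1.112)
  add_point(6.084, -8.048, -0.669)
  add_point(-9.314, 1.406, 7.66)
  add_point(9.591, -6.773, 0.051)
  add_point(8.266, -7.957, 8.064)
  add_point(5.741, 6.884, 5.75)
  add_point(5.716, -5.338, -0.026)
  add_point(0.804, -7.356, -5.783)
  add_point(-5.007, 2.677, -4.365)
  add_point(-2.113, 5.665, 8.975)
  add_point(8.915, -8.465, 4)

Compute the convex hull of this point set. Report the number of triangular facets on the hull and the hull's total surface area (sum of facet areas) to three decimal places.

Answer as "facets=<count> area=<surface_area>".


facets=24 area=995.488

14 of the 17 inputs are extreme points: [0, 1, 2, 4, 5, 6, 8, 9, 10, 11, 13, 14, 15, 16].

Per-facet area ½‖(b−a)×(c−a)‖:
  f1: (p11, p15, p2) → 33.7306
  f2: (p5, p11, p2) → 20.9336
  f3: (p10, p11, p15) → 65.2588
  f4: (p10, p5, p9) → 49.8834
  f5: (p10, p5, p11) → 35.2529
  f6: (p13, p5, p9) → 63.5867
  f7: (p14, p2, p1) → 11.7444
  f8: (p14, p5, p2) → 54.8472
  f9: (p8, p10, p15) → 72.2037
  f10: (p8, p2, p1) → 95.9831
  f11: (p8, p15, p2) → 37.3602
  f12: (p4, p13, p9) → 12.0170
  f13: (p4, p13, p1) → 6.5345
  f14: (p0, p13, p5) → 24.6610
  f15: (p0, p14, p5) → 68.2081
  f16: (p0, p13, p1) → 9.9829
  f17: (p0, p14, p1) → 30.5671
  f18: (p16, p10, p9) → 4.5002
  f19: (p16, p4, p9) → 17.8098
  f20: (p6, p8, p10) → 102.8863
  f21: (p6, p16, p10) → 19.0901
  f22: (p6, p16, p4) → 21.8855
  f23: (p6, p8, p1) → 104.7546
  f24: (p6, p4, p1) → 31.8058
Σ area = 995.488

Euler: V−E+F = 14−36+24 = 2.


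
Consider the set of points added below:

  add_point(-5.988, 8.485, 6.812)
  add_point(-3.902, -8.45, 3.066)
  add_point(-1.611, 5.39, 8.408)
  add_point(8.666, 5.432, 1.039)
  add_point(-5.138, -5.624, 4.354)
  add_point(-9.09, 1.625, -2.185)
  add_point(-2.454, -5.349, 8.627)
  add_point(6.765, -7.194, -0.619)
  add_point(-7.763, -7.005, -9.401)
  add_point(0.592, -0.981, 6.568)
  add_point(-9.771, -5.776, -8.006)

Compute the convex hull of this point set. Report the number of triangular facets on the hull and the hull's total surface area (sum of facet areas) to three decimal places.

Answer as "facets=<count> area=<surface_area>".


Points on the hull: [0, 1, 2, 3, 4, 5, 6, 7, 8, 10] (10 of 11).

Per-facet area ½‖(b−a)×(c−a)‖:
  f1: (p7, p6, p3) → 84.2330
  f2: (p5, p0, p3) → 93.1015
  f3: (p2, p0, p3) → 31.2569
  f4: (p2, p6, p3) → 67.9140
  f5: (p2, p6, p0) → 26.1621
  f6: (p8, p7, p3) → 107.4682
  f7: (p8, p5, p10) → 10.2007
  f8: (p8, p5, p3) → 103.1817
  f9: (p4, p6, p0) → 35.7421
  f10: (p4, p5, p0) → 60.8482
  f11: (p4, p5, p10) → 49.2941
  f12: (p1, p8, p7) → 74.4801
  f13: (p1, p7, p6) → 37.0690
  f14: (p1, p4, p6) → 8.3149
  f15: (p1, p8, p10) → 17.5311
  f16: (p1, p4, p10) → 21.4133
Σ area = 828.211

Euler characteristic 10−24+16 = 2 ✓

facets=16 area=828.211


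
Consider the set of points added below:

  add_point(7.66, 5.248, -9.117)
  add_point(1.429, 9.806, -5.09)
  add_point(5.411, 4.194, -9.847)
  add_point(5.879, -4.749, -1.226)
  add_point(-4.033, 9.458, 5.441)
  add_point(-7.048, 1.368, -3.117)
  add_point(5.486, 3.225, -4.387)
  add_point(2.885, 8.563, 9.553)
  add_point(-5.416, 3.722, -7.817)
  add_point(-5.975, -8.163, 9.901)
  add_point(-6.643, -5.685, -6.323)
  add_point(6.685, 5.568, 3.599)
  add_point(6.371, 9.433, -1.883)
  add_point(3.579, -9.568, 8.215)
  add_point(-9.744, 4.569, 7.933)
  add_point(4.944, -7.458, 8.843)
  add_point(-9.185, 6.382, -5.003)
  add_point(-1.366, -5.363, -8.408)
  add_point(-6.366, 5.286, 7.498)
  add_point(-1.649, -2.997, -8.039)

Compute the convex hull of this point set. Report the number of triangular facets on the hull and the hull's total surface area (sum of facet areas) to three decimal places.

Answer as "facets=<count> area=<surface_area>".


Hull vertices (16/20): indices [0, 1, 2, 3, 4, 7, 8, 9, 10, 11, 12, 13, 14, 15, 16, 17].

Area of each hull facet:
  f1: (p10, p9, p14) → 105.1885
  f2: (p10, p9, p13) → 80.0330
  f3: (p7, p9, p14) → 89.5610
  f4: (p16, p10, p14) → 81.0585
  f5: (p17, p10, p13) → 50.4656
  f6: (p3, p17, p0) → 62.9632
  f7: (p3, p17, p13) → 49.9155
  f8: (p2, p17, p0) → 9.2878
  f9: (p2, p1, p0) → 10.8260
  f10: (p8, p16, p10) → 24.6516
  f11: (p8, p17, p10) → 26.5497
  f12: (p8, p2, p17) → 51.0119
  f13: (p8, p1, p16) → 25.7988
  f14: (p8, p2, p1) → 38.7143
  f15: (p12, p11, p0) → 25.9404
  f16: (p12, p11, p7) → 23.7650
  f17: (p12, p1, p0) → 23.7629
  f18: (p15, p11, p7) → 54.2744
  f19: (p15, p9, p13) → 11.8686
  f20: (p15, p7, p9) → 88.6668
  f21: (p15, p3, p13) → 13.5547
  f22: (p15, p11, p0) → 84.3512
  f23: (p15, p3, p0) → 40.0552
  f24: (p4, p1, p16) → 58.9727
  f25: (p4, p7, p14) → 29.5536
  f26: (p4, p16, p14) → 46.7997
  f27: (p4, p12, p7) → 47.0651
  f28: (p4, p12, p1) → 34.8595
Σ area = 1289.515

Euler characteristic 16−42+28 = 2 ✓

facets=28 area=1289.515


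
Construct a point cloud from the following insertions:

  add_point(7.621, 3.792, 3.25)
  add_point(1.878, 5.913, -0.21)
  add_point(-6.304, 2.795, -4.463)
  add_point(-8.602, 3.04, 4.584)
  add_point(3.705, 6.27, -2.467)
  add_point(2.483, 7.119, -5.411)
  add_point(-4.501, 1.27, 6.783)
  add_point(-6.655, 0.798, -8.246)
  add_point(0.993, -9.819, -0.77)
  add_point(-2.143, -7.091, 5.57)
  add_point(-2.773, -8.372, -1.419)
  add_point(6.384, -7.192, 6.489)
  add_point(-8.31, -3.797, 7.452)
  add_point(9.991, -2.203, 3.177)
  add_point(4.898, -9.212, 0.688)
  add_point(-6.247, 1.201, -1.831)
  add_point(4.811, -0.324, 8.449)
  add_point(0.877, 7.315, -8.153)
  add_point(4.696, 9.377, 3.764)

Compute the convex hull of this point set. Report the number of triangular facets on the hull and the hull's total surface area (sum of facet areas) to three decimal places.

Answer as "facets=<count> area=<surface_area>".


Hull vertices (16/19): indices [0, 2, 3, 5, 6, 7, 8, 9, 10, 11, 12, 13, 14, 16, 17, 18].

Area of each hull facet:
  f1: (p12, p7, p3) → 47.7264
  f2: (p2, p7, p3) → 10.6830
  f3: (p17, p7, p8) → 74.8540
  f4: (p17, p2, p7) → 19.8203
  f5: (p17, p18, p3) → 89.5647
  f6: (p17, p2, p3) → 35.6555
  f7: (p10, p7, p8) → 18.6376
  f8: (p10, p12, p7) → 68.8889
  f9: (p14, p11, p13) → 22.0092
  f10: (p14, p11, p8) → 10.8262
  f11: (p14, p17, p13) → 78.2306
  f12: (p14, p17, p8) → 39.2928
  f13: (p9, p11, p8) → 30.7364
  f14: (p9, p11, p12) → 17.5801
  f15: (p9, p10, p8) → 14.3535
  f16: (p9, p10, p12) → 24.9281
  f17: (p16, p11, p12) → 49.6982
  f18: (p16, p11, p13) → 23.0513
  f19: (p16, p0, p13) → 21.4749
  f20: (p16, p0, p18) → 21.9601
  f21: (p5, p17, p18) → 6.2337
  f22: (p5, p0, p18) → 30.2092
  f23: (p5, p17, p13) → 14.1293
  f24: (p5, p0, p13) → 30.3452
  f25: (p6, p12, p3) → 15.6545
  f26: (p6, p16, p12) → 27.6074
  f27: (p6, p18, p3) → 30.2973
  f28: (p6, p16, p18) → 50.2236
Σ area = 924.672

Check V−E+F: 16 − 42 + 28 = 2.

facets=28 area=924.672


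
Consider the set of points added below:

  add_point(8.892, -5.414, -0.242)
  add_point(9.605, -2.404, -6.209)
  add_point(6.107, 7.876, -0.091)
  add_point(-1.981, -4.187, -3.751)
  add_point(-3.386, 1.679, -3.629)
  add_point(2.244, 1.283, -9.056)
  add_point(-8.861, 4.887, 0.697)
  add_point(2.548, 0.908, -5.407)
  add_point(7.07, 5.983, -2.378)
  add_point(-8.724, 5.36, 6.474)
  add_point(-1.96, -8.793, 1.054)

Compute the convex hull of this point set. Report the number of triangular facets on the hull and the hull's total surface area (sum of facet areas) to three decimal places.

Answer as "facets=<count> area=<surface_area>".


facets=14 area=677.739

Extreme-point indices: [0, 1, 2, 3, 5, 6, 8, 9, 10] — 9 of 11 on the boundary.

Triangle areas on the boundary:
  f1: (p9, p10, p6) → 44.3966
  f2: (p9, p2, p6) → 44.3042
  f3: (p5, p2, p6) → 82.8388
  f4: (p0, p10, p1) → 36.2425
  f5: (p0, p9, p10) → 93.5165
  f6: (p0, p9, p2) → 111.3525
  f7: (p3, p10, p1) → 38.6148
  f8: (p3, p5, p1) → 37.8922
  f9: (p3, p10, p6) → 39.3652
  f10: (p3, p5, p6) → 53.2371
  f11: (p8, p5, p1) → 36.8894
  f12: (p8, p5, p2) → 11.1283
  f13: (p8, p0, p1) → 32.1346
  f14: (p8, p0, p2) → 15.8264
Σ area = 677.739

Euler characteristic 9−21+14 = 2 ✓


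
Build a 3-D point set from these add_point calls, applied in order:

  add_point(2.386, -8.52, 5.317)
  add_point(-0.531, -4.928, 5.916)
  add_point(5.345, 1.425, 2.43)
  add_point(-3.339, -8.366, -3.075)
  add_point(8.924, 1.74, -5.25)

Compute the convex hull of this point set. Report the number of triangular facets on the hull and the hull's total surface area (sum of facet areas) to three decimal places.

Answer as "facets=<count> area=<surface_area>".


Points on the hull: [0, 1, 2, 3, 4] (5 of 5).

Triangle areas on the boundary:
  f1: (p0, p4, p3) → 77.4824
  f2: (p1, p0, p3) → 22.9006
  f3: (p2, p4, p3) → 60.0541
  f4: (p2, p1, p3) → 46.6430
  f5: (p2, p0, p4) → 41.9834
  f6: (p2, p1, p0) → 21.6909
Σ area = 270.754

Euler characteristic 5−9+6 = 2 ✓

facets=6 area=270.754


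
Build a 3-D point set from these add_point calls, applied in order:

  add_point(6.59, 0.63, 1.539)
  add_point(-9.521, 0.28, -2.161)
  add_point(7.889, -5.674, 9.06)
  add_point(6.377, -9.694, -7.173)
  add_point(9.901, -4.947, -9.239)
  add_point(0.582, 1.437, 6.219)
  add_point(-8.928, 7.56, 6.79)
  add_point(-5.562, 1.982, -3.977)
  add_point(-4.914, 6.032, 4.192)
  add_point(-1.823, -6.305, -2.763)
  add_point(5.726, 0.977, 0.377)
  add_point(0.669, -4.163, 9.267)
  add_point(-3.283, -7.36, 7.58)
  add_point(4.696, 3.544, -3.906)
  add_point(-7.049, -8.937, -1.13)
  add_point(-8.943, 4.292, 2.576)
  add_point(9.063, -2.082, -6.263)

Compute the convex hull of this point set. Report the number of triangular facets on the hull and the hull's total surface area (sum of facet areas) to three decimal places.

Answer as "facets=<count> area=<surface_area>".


facets=22 area=979.747

Extreme-point indices: [0, 1, 2, 3, 4, 5, 6, 7, 11, 12, 13, 14, 16] — 13 of 17 on the boundary.

Area of each hull facet:
  f1: (p14, p6, p1) → 47.7353
  f2: (p3, p4, p1) → 60.0784
  f3: (p3, p14, p1) → 68.6876
  f4: (p7, p6, p1) → 27.0022
  f5: (p7, p13, p6) → 64.0793
  f6: (p7, p4, p1) → 29.1784
  f7: (p7, p13, p4) → 55.1406
  f8: (p16, p13, p4) → 8.3973
  f9: (p2, p11, p6) → 36.5800
  f10: (p2, p16, p4) → 27.8751
  f11: (p2, p3, p4) → 52.3816
  f12: (p0, p13, p6) → 56.4842
  f13: (p0, p16, p13) → 23.4963
  f14: (p0, p2, p16) → 38.1207
  f15: (p12, p3, p14) → 70.8897
  f16: (p12, p2, p3) → 92.6504
  f17: (p12, p2, p11) → 15.9424
  f18: (p12, p11, p6) → 41.0448
  f19: (p12, p14, p6) → 76.7851
  f20: (p5, p2, p6) → 22.1184
  f21: (p5, p0, p6) → 28.8519
  f22: (p5, p0, p2) → 36.2274
Σ area = 979.747

Euler: V−E+F = 13−33+22 = 2.


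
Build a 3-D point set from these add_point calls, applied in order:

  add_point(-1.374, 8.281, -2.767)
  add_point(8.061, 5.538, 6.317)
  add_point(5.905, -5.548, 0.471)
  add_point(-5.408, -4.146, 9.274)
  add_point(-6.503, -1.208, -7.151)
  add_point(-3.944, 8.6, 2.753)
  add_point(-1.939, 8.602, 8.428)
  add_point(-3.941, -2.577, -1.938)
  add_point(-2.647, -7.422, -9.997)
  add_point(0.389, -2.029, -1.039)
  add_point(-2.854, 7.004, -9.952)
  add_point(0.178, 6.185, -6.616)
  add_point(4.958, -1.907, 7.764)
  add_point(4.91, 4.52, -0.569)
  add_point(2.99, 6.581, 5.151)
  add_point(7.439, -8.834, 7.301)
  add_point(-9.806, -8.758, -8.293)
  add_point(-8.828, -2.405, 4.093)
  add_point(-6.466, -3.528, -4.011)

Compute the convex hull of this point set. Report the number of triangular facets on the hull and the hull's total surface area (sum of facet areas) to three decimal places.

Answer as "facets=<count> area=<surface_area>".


facets=24 area=1143.007

Points on the hull: [0, 1, 2, 3, 5, 6, 8, 10, 11, 12, 13, 15, 16, 17] (14 of 19).

Area of each hull facet:
  f1: (p3, p15, p16) → 129.1027
  f2: (p8, p15, p16) → 72.2362
  f3: (p12, p15, p1) → 21.1148
  f4: (p12, p3, p15) → 39.1085
  f5: (p17, p3, p16) → 35.0275
  f6: (p6, p12, p1) → 43.3521
  f7: (p6, p12, p3) → 62.8167
  f8: (p6, p17, p3) → 42.0392
  f9: (p6, p17, p5) → 36.4402
  f10: (p2, p15, p1) → 49.0528
  f11: (p2, p8, p15) → 35.2875
  f12: (p10, p8, p16) → 53.2220
  f13: (p10, p17, p16) → 112.7647
  f14: (p10, p17, p5) → 77.8054
  f15: (p0, p10, p1) → 32.3775
  f16: (p0, p10, p5) → 13.6579
  f17: (p0, p6, p1) → 57.8790
  f18: (p0, p6, p5) → 12.8617
  f19: (p11, p10, p1) → 8.0332
  f20: (p11, p2, p8) → 87.8371
  f21: (p11, p10, p8) → 32.4754
  f22: (p13, p2, p1) → 38.8549
  f23: (p13, p11, p1) → 12.1948
  f24: (p13, p11, p2) → 37.4650
Σ area = 1143.007

Euler characteristic 14−36+24 = 2 ✓


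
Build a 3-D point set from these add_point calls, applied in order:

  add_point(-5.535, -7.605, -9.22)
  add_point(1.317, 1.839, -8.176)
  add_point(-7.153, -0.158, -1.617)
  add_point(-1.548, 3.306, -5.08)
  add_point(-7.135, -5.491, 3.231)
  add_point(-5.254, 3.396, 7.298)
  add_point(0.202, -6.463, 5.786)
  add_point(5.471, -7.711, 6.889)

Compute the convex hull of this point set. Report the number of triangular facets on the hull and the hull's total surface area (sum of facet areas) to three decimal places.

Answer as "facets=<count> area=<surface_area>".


facets=12 area=565.795

Hull vertices (8/8): indices [0, 1, 2, 3, 4, 5, 6, 7].

Per-facet area ½‖(b−a)×(c−a)‖:
  f1: (p1, p0, p7) → 104.7764
  f2: (p1, p5, p7) → 121.6000
  f3: (p4, p0, p2) → 38.7655
  f4: (p4, p5, p2) → 33.0957
  f5: (p4, p0, p7) → 84.1010
  f6: (p3, p5, p2) → 36.1961
  f7: (p3, p1, p5) → 15.1822
  f8: (p3, p0, p2) → 39.7760
  f9: (p3, p1, p0) → 26.1277
  f10: (p6, p5, p7) → 24.4738
  f11: (p6, p4, p7) → 3.5212
  f12: (p6, p4, p5) → 38.1796
Σ area = 565.795

Euler characteristic 8−18+12 = 2 ✓


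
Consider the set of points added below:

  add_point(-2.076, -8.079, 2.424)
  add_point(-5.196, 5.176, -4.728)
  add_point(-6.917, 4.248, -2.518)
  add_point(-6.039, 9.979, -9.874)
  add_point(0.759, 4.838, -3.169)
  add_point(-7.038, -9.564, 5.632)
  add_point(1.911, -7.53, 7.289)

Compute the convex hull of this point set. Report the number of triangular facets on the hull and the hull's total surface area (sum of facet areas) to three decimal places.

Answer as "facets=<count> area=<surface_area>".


Hull vertices (6/7): indices [0, 2, 3, 4, 5, 6].

Area of each hull facet:
  f1: (p0, p6, p5) → 19.0710
  f2: (p0, p3, p5) → 63.4993
  f3: (p2, p6, p5) → 74.3693
  f4: (p2, p3, p5) → 28.2102
  f5: (p4, p2, p6) → 62.6721
  f6: (p4, p2, p3) → 35.4059
  f7: (p4, p0, p6) → 45.1147
  f8: (p4, p0, p3) → 65.3494
Σ area = 393.692

Euler characteristic 6−12+8 = 2 ✓

facets=8 area=393.692


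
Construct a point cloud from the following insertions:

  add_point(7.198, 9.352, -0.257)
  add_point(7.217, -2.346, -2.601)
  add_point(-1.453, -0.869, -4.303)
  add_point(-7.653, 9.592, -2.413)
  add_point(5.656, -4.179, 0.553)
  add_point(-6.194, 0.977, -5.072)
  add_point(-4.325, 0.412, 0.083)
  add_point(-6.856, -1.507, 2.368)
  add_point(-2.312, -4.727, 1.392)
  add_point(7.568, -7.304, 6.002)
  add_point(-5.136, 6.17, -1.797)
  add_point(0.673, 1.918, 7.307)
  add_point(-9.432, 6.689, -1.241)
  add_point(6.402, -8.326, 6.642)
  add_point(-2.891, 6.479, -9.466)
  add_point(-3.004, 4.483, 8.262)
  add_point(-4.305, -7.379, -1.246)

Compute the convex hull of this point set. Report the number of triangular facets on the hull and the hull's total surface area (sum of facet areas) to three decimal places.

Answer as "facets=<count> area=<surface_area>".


Extreme-point indices: [0, 1, 3, 5, 7, 9, 11, 12, 13, 14, 15, 16] — 12 of 17 on the boundary.

Area of each hull facet:
  f1: (p5, p14, p12) → 29.4972
  f2: (p5, p16, p12) → 29.7964
  f3: (p5, p16, p14) → 23.0612
  f4: (p7, p15, p12) → 42.1316
  f5: (p7, p16, p12) → 27.1946
  f6: (p3, p15, p12) → 20.8114
  f7: (p3, p0, p15) → 83.2403
  f8: (p3, p14, p12) → 15.8537
  f9: (p3, p0, p14) → 61.9094
  f10: (p11, p0, p9) → 71.8236
  f11: (p11, p0, p15) → 27.8853
  f12: (p1, p0, p14) → 78.5954
  f13: (p1, p0, p9) → 56.1677
  f14: (p1, p16, p14) → 89.9923
  f15: (p13, p7, p16) → 48.9605
  f16: (p13, p1, p9) → 6.6040
  f17: (p13, p1, p16) → 64.7740
  f18: (p13, p7, p15) → 69.4653
  f19: (p13, p11, p9) → 9.7152
  f20: (p13, p11, p15) → 12.2691
Σ area = 869.748

Euler characteristic 12−30+20 = 2 ✓

facets=20 area=869.748


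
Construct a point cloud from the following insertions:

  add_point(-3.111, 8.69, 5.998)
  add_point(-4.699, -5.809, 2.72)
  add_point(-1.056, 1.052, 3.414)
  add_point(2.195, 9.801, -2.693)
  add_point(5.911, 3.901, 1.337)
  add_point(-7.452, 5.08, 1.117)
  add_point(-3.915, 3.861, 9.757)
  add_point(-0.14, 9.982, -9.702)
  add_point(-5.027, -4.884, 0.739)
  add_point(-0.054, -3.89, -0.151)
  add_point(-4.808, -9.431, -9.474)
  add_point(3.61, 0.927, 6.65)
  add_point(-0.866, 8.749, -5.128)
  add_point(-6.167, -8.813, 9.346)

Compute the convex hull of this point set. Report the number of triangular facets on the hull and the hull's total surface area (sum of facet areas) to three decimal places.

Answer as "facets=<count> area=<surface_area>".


10 of the 14 inputs are extreme points: [0, 3, 4, 5, 6, 7, 9, 10, 11, 13].

Facet areas (half cross-product norm):
  f1: (p7, p10, p5) → 122.6841
  f2: (p7, p10, p4) → 131.7242
  f3: (p13, p10, p5) → 134.7477
  f4: (p3, p7, p4) → 22.9060
  f5: (p6, p13, p5) → 60.5976
  f6: (p11, p6, p13) → 54.6779
  f7: (p0, p6, p5) → 22.9963
  f8: (p0, p7, p5) → 52.0215
  f9: (p0, p3, p7) → 28.9636
  f10: (p0, p3, p4) → 39.7718
  f11: (p0, p11, p4) → 33.0232
  f12: (p0, p11, p6) → 26.6468
  f13: (p9, p13, p10) → 71.1484
  f14: (p9, p11, p13) → 55.3170
  f15: (p9, p10, p4) → 40.3669
  f16: (p9, p11, p4) → 28.8641
Σ area = 926.457

Check V−E+F: 10 − 24 + 16 = 2.

facets=16 area=926.457


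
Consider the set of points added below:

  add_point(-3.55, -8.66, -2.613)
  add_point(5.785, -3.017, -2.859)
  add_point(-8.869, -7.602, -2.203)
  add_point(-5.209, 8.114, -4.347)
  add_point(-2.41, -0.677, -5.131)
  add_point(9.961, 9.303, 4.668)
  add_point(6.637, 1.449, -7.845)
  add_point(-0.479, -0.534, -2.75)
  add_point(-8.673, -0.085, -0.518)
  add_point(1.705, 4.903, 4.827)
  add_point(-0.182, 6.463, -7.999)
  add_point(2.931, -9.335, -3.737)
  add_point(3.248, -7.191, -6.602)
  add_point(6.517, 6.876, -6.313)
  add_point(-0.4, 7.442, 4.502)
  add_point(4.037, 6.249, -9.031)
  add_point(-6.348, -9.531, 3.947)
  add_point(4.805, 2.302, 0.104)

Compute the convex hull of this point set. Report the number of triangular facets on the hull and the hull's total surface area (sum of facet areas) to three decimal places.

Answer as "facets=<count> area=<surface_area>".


Extreme-point indices: [0, 1, 2, 3, 5, 6, 8, 9, 10, 11, 12, 13, 14, 15, 16] — 15 of 18 on the boundary.

Facet areas (half cross-product norm):
  f1: (p11, p16, p5) → 130.2358
  f2: (p0, p16, p2) → 17.6753
  f3: (p0, p11, p16) → 20.2239
  f4: (p12, p0, p2) → 12.1255
  f5: (p12, p0, p11) → 11.7218
  f6: (p8, p16, p2) → 26.6041
  f7: (p8, p14, p16) → 63.9378
  f8: (p9, p16, p5) → 42.1972
  f9: (p9, p14, p5) → 15.1958
  f10: (p9, p14, p16) → 25.6527
  f11: (p3, p14, p5) → 46.8732
  f12: (p3, p8, p14) → 47.5614
  f13: (p3, p8, p2) → 24.7734
  f14: (p13, p3, p5) → 69.8536
  f15: (p13, p3, p15) → 19.1279
  f16: (p6, p13, p5) → 29.6896
  f17: (p6, p12, p15) → 19.8180
  f18: (p6, p13, p15) → 9.8788
  f19: (p10, p3, p2) → 52.3276
  f20: (p10, p3, p15) → 5.9158
  f21: (p10, p12, p2) → 90.0066
  f22: (p10, p12, p15) → 29.7091
  f23: (p1, p12, p11) → 11.0428
  f24: (p1, p6, p12) → 20.7342
  f25: (p1, p11, p5) → 20.8816
  f26: (p1, p6, p5) → 49.6019
Σ area = 913.365

Euler: V−E+F = 15−39+26 = 2.

facets=26 area=913.365


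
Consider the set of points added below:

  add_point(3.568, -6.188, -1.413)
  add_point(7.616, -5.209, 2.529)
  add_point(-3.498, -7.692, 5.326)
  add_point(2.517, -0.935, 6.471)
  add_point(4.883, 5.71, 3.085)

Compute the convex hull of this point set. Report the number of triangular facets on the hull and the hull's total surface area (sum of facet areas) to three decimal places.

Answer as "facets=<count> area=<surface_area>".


facets=6 area=211.738

5 of the 5 inputs are extreme points: [0, 1, 2, 3, 4].

Triangle areas on the boundary:
  f1: (p0, p1, p2) → 28.2724
  f2: (p0, p4, p2) → 63.1484
  f3: (p0, p4, p1) → 32.2997
  f4: (p3, p1, p2) → 35.2327
  f5: (p3, p4, p2) → 22.5675
  f6: (p3, p4, p1) → 30.2173
Σ area = 211.738

Euler: V−E+F = 5−9+6 = 2.


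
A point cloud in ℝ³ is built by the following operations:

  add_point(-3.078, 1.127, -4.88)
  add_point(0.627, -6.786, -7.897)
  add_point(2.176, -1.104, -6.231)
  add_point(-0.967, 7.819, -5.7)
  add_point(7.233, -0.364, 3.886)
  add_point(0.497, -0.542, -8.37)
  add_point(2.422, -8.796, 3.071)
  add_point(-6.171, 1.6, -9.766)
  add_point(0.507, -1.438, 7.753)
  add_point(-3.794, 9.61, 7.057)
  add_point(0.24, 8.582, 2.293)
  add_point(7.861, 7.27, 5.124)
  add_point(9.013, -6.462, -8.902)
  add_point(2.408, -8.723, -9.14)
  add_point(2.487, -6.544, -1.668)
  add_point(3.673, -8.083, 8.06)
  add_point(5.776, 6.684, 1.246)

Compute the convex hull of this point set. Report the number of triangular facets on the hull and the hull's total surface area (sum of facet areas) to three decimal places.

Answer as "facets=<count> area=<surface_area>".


facets=22 area=963.744

Points on the hull: [1, 3, 4, 6, 7, 8, 9, 10, 11, 12, 13, 15, 16] (13 of 17).

Per-facet area ½‖(b−a)×(c−a)‖:
  f1: (p3, p12, p7) → 76.3755
  f2: (p3, p9, p7) → 54.7289
  f3: (p13, p12, p7) → 43.8455
  f4: (p8, p9, p7) → 106.4568
  f5: (p8, p15, p9) → 3.2876
  f6: (p4, p15, p12) → 67.3136
  f7: (p1, p13, p7) → 9.2073
  f8: (p6, p15, p12) → 25.9860
  f9: (p6, p13, p12) → 42.6262
  f10: (p6, p1, p13) → 16.1050
  f11: (p6, p1, p7) → 56.6902
  f12: (p6, p8, p7) → 81.4914
  f13: (p6, p8, p15) → 19.1236
  f14: (p11, p15, p9) → 97.0060
  f15: (p11, p4, p15) → 23.7890
  f16: (p11, p4, p12) → 46.1560
  f17: (p10, p3, p9) → 19.2561
  f18: (p10, p11, p9) → 24.3322
  f19: (p10, p11, p3) → 29.6676
  f20: (p16, p3, p12) → 80.7138
  f21: (p16, p11, p12) → 31.7149
  f22: (p16, p11, p3) → 7.8709
Σ area = 963.744

Check V−E+F: 13 − 33 + 22 = 2.
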